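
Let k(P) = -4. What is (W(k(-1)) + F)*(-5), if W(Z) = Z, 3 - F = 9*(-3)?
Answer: -130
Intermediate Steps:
F = 30 (F = 3 - 9*(-3) = 3 - 1*(-27) = 3 + 27 = 30)
(W(k(-1)) + F)*(-5) = (-4 + 30)*(-5) = 26*(-5) = -130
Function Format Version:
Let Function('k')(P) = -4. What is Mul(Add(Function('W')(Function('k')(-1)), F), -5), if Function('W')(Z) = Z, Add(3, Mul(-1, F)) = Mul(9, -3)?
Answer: -130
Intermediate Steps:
F = 30 (F = Add(3, Mul(-1, Mul(9, -3))) = Add(3, Mul(-1, -27)) = Add(3, 27) = 30)
Mul(Add(Function('W')(Function('k')(-1)), F), -5) = Mul(Add(-4, 30), -5) = Mul(26, -5) = -130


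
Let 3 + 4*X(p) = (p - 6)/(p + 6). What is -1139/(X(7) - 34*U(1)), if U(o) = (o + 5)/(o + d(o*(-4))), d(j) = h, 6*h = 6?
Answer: 29614/2671 ≈ 11.087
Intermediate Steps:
h = 1 (h = (⅙)*6 = 1)
X(p) = -¾ + (-6 + p)/(4*(6 + p)) (X(p) = -¾ + ((p - 6)/(p + 6))/4 = -¾ + ((-6 + p)/(6 + p))/4 = -¾ + (-6 + p)/(4*(6 + p)))
d(j) = 1
U(o) = (5 + o)/(1 + o) (U(o) = (o + 5)/(o + 1) = (5 + o)/(1 + o))
-1139/(X(7) - 34*U(1)) = -1139/((-12 - 1*7)/(2*(6 + 7)) - 34*(5 + 1)/(1 + 1)) = -1139/((½)*(-12 - 7)/13 - 34*6/2) = -1139/((½)*(1/13)*(-19) - 17*6) = -1139/(-19/26 - 34*3) = -1139/(-19/26 - 102) = -1139/(-2671/26) = -1139*(-26/2671) = 29614/2671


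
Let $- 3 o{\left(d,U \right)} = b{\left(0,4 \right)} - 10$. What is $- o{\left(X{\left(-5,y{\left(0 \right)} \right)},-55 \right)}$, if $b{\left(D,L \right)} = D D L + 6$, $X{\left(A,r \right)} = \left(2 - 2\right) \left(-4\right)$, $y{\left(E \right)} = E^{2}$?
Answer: $- \frac{4}{3} \approx -1.3333$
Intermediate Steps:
$X{\left(A,r \right)} = 0$ ($X{\left(A,r \right)} = 0 \left(-4\right) = 0$)
$b{\left(D,L \right)} = 6 + L D^{2}$ ($b{\left(D,L \right)} = D^{2} L + 6 = L D^{2} + 6 = 6 + L D^{2}$)
$o{\left(d,U \right)} = \frac{4}{3}$ ($o{\left(d,U \right)} = - \frac{\left(6 + 4 \cdot 0^{2}\right) - 10}{3} = - \frac{\left(6 + 4 \cdot 0\right) - 10}{3} = - \frac{\left(6 + 0\right) - 10}{3} = - \frac{6 - 10}{3} = \left(- \frac{1}{3}\right) \left(-4\right) = \frac{4}{3}$)
$- o{\left(X{\left(-5,y{\left(0 \right)} \right)},-55 \right)} = \left(-1\right) \frac{4}{3} = - \frac{4}{3}$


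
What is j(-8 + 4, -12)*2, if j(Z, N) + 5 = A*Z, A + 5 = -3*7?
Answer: 198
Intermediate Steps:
A = -26 (A = -5 - 3*7 = -5 - 21 = -26)
j(Z, N) = -5 - 26*Z
j(-8 + 4, -12)*2 = (-5 - 26*(-8 + 4))*2 = (-5 - 26*(-4))*2 = (-5 + 104)*2 = 99*2 = 198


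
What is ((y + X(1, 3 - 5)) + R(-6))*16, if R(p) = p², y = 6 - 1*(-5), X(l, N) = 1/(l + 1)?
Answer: 760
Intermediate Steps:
X(l, N) = 1/(1 + l)
y = 11 (y = 6 + 5 = 11)
((y + X(1, 3 - 5)) + R(-6))*16 = ((11 + 1/(1 + 1)) + (-6)²)*16 = ((11 + 1/2) + 36)*16 = ((11 + ½) + 36)*16 = (23/2 + 36)*16 = (95/2)*16 = 760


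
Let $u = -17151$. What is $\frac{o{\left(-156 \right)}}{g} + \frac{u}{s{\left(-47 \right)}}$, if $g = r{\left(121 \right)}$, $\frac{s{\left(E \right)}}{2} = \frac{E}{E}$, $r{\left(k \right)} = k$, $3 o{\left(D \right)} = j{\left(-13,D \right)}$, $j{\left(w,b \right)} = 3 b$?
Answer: $- \frac{2075583}{242} \approx -8576.8$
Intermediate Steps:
$o{\left(D \right)} = D$ ($o{\left(D \right)} = \frac{3 D}{3} = D$)
$s{\left(E \right)} = 2$ ($s{\left(E \right)} = 2 \frac{E}{E} = 2 \cdot 1 = 2$)
$g = 121$
$\frac{o{\left(-156 \right)}}{g} + \frac{u}{s{\left(-47 \right)}} = - \frac{156}{121} - \frac{17151}{2} = - \frac{2075583}{242}$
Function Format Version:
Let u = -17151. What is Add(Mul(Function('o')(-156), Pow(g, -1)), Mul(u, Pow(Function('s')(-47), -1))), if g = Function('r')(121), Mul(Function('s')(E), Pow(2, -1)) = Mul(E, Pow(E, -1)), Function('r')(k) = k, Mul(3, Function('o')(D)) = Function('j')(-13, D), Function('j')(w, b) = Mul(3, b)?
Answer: Rational(-2075583, 242) ≈ -8576.8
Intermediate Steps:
Function('o')(D) = D (Function('o')(D) = Mul(Rational(1, 3), Mul(3, D)) = D)
Function('s')(E) = 2 (Function('s')(E) = Mul(2, Mul(E, Pow(E, -1))) = Mul(2, 1) = 2)
g = 121
Add(Mul(Function('o')(-156), Pow(g, -1)), Mul(u, Pow(Function('s')(-47), -1))) = Add(Mul(-156, Pow(121, -1)), Mul(-17151, Pow(2, -1))) = Add(Mul(-156, Rational(1, 121)), Mul(-17151, Rational(1, 2))) = Add(Rational(-156, 121), Rational(-17151, 2)) = Rational(-2075583, 242)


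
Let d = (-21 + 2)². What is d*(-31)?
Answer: -11191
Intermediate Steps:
d = 361 (d = (-19)² = 361)
d*(-31) = 361*(-31) = -11191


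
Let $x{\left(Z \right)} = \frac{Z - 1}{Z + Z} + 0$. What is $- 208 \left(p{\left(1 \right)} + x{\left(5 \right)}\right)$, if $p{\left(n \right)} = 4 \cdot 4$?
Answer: $- \frac{17056}{5} \approx -3411.2$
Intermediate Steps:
$p{\left(n \right)} = 16$
$x{\left(Z \right)} = \frac{-1 + Z}{2 Z}$ ($x{\left(Z \right)} = \frac{-1 + Z}{2 Z} + 0 = \frac{-1 + Z}{2 Z}$)
$- 208 \left(p{\left(1 \right)} + x{\left(5 \right)}\right) = - 208 \left(16 + \frac{-1 + 5}{2 \cdot 5}\right) = - 208 \left(16 + \frac{1}{2} \cdot \frac{1}{5} \cdot 4\right) = - 208 \left(16 + \frac{2}{5}\right) = \left(-208\right) \frac{82}{5} = - \frac{17056}{5}$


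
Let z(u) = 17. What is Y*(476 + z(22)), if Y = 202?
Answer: 99586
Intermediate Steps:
Y*(476 + z(22)) = 202*(476 + 17) = 202*493 = 99586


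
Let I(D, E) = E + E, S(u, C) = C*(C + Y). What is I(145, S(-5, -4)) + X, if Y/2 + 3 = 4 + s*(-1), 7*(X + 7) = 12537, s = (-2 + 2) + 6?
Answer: 1896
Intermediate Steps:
s = 6 (s = 0 + 6 = 6)
X = 1784 (X = -7 + (⅐)*12537 = -7 + 1791 = 1784)
Y = -10 (Y = -6 + 2*(4 + 6*(-1)) = -6 + 2*(4 - 6) = -6 + 2*(-2) = -6 - 4 = -10)
S(u, C) = C*(-10 + C) (S(u, C) = C*(C - 10) = C*(-10 + C))
I(D, E) = 2*E
I(145, S(-5, -4)) + X = 2*(-4*(-10 - 4)) + 1784 = 2*(-4*(-14)) + 1784 = 2*56 + 1784 = 112 + 1784 = 1896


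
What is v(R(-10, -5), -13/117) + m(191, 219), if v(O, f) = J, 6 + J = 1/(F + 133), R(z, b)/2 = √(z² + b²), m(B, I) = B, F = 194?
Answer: 60496/327 ≈ 185.00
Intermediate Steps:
R(z, b) = 2*√(b² + z²) (R(z, b) = 2*√(z² + b²) = 2*√(b² + z²))
J = -1961/327 (J = -6 + 1/(194 + 133) = -6 + 1/327 = -1961/327 ≈ -5.9969)
v(O, f) = -1961/327
v(R(-10, -5), -13/117) + m(191, 219) = -1961/327 + 191 = 60496/327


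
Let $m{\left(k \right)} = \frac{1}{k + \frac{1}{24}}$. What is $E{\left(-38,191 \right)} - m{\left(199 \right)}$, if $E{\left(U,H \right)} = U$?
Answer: $- \frac{181550}{4777} \approx -38.005$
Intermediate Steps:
$m{\left(k \right)} = \frac{1}{\frac{1}{24} + k}$ ($m{\left(k \right)} = \frac{1}{k + \frac{1}{24}} = \frac{1}{\frac{1}{24} + k}$)
$E{\left(-38,191 \right)} - m{\left(199 \right)} = -38 - \frac{24}{1 + 24 \cdot 199} = -38 - \frac{24}{1 + 4776} = -38 - \frac{24}{4777} = - \frac{181550}{4777}$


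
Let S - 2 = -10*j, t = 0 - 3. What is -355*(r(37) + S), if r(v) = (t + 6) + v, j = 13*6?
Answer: 261990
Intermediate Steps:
j = 78
t = -3
r(v) = 3 + v (r(v) = (-3 + 6) + v = 3 + v)
S = -778 (S = 2 - 10*78 = 2 - 780 = -778)
-355*(r(37) + S) = -355*((3 + 37) - 778) = -355*(40 - 778) = -355*(-738) = 261990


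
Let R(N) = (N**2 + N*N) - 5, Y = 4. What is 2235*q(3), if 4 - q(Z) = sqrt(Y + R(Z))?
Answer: 8940 - 2235*sqrt(17) ≈ -275.14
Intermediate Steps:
R(N) = -5 + 2*N**2 (R(N) = (N**2 + N**2) - 5 = 2*N**2 - 5 = -5 + 2*N**2)
q(Z) = 4 - sqrt(-1 + 2*Z**2) (q(Z) = 4 - sqrt(4 + (-5 + 2*Z**2)) = 4 - sqrt(-1 + 2*Z**2))
2235*q(3) = 2235*(4 - sqrt(-1 + 2*3**2)) = 2235*(4 - sqrt(-1 + 2*9)) = 2235*(4 - sqrt(-1 + 18)) = 2235*(4 - sqrt(17)) = 8940 - 2235*sqrt(17)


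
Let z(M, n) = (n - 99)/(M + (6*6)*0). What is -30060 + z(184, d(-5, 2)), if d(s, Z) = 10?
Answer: -5531129/184 ≈ -30060.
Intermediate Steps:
z(M, n) = (-99 + n)/M (z(M, n) = (-99 + n)/(M + 36*0) = (-99 + n)/(M + 0) = (-99 + n)/M)
-30060 + z(184, d(-5, 2)) = -30060 + (-99 + 10)/184 = -30060 + (1/184)*(-89) = -30060 - 89/184 = -5531129/184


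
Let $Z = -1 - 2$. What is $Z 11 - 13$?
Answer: $-46$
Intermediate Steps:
$Z = -3$
$Z 11 - 13 = \left(-3\right) 11 - 13 = -33 - 13 = -46$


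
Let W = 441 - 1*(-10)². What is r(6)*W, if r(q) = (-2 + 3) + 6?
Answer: 2387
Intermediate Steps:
r(q) = 7 (r(q) = 1 + 6 = 7)
W = 341 (W = 441 - 1*100 = 441 - 100 = 341)
r(6)*W = 7*341 = 2387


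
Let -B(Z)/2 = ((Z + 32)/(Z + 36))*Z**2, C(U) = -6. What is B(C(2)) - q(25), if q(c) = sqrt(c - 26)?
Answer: -312/5 - I ≈ -62.4 - 1.0*I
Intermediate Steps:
q(c) = sqrt(-26 + c)
B(Z) = -2*Z**2*(32 + Z)/(36 + Z) (B(Z) = -2*(Z + 32)/(Z + 36)*Z**2 = -2*(32 + Z)/(36 + Z)*Z**2 = -2*Z**2*(32 + Z)/(36 + Z))
B(C(2)) - q(25) = 2*(-6)**2*(-32 - 1*(-6))/(36 - 6) - sqrt(-26 + 25) = 2*36*(-32 + 6)/30 - sqrt(-1) = 2*36*(1/30)*(-26) - I = -312/5 - I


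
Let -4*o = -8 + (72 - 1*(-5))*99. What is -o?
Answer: 7615/4 ≈ 1903.8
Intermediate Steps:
o = -7615/4 (o = -(-8 + (72 - 1*(-5))*99)/4 = -(-8 + (72 + 5)*99)/4 = -(-8 + 77*99)/4 = -(-8 + 7623)/4 = -¼*7615 = -7615/4 ≈ -1903.8)
-o = -1*(-7615/4) = 7615/4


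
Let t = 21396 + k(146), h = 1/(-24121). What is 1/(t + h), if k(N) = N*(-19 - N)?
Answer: -24121/64981975 ≈ -0.00037120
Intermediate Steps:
h = -1/24121 ≈ -4.1458e-5
t = -2694 (t = 21396 - 1*146*(19 + 146) = 21396 - 1*146*165 = 21396 - 24090 = -2694)
1/(t + h) = 1/(-2694 - 1/24121) = 1/(-64981975/24121) = -24121/64981975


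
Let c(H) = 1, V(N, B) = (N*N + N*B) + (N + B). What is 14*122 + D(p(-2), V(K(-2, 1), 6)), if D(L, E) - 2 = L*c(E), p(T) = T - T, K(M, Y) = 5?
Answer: 1710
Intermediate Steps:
V(N, B) = B + N + N² + B*N (V(N, B) = (N² + B*N) + (B + N) = B + N + N² + B*N)
p(T) = 0
D(L, E) = 2 + L (D(L, E) = 2 + L*1 = 2 + L)
14*122 + D(p(-2), V(K(-2, 1), 6)) = 14*122 + (2 + 0) = 1708 + 2 = 1710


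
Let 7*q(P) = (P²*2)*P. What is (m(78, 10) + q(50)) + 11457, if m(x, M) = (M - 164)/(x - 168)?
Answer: 14859494/315 ≈ 47173.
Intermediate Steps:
q(P) = 2*P³/7 (q(P) = ((P²*2)*P)/7 = ((2*P²)*P)/7 = (2*P³)/7 = 2*P³/7)
m(x, M) = (-164 + M)/(-168 + x)
(m(78, 10) + q(50)) + 11457 = ((-164 + 10)/(-168 + 78) + (2/7)*50³) + 11457 = (-154/(-90) + (2/7)*125000) + 11457 = (-1/90*(-154) + 250000/7) + 11457 = (77/45 + 250000/7) + 11457 = 11250539/315 + 11457 = 14859494/315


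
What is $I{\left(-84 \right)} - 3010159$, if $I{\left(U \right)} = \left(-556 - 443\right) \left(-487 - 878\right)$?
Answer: $-1646524$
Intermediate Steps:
$I{\left(U \right)} = 1363635$ ($I{\left(U \right)} = \left(-999\right) \left(-1365\right) = 1363635$)
$I{\left(-84 \right)} - 3010159 = 1363635 - 3010159 = -1646524$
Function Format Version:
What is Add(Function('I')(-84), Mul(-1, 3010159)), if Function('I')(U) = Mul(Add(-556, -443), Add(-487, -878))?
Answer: -1646524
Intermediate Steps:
Function('I')(U) = 1363635 (Function('I')(U) = Mul(-999, -1365) = 1363635)
Add(Function('I')(-84), Mul(-1, 3010159)) = Add(1363635, Mul(-1, 3010159)) = Add(1363635, -3010159) = -1646524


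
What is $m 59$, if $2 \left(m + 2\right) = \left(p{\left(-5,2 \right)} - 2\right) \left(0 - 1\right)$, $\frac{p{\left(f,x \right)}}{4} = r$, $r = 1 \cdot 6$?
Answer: $-767$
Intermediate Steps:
$r = 6$
$p{\left(f,x \right)} = 24$ ($p{\left(f,x \right)} = 4 \cdot 6 = 24$)
$m = -13$ ($m = -2 + \frac{\left(24 - 2\right) \left(0 - 1\right)}{2} = -2 + \frac{22 \left(-1\right)}{2} = -2 + \frac{1}{2} \left(-22\right) = -2 - 11 = -13$)
$m 59 = \left(-13\right) 59 = -767$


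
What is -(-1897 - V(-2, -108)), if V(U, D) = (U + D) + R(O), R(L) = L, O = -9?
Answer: 1778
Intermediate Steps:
V(U, D) = -9 + D + U (V(U, D) = (U + D) - 9 = (D + U) - 9 = -9 + D + U)
-(-1897 - V(-2, -108)) = -(-1897 - (-9 - 108 - 2)) = -(-1897 - 1*(-119)) = -(-1897 + 119) = -1*(-1778) = 1778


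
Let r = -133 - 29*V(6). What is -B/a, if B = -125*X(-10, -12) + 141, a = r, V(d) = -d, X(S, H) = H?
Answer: -1641/41 ≈ -40.024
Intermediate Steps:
r = 41 (r = -133 - (-29)*6 = -133 - 29*(-6) = -133 + 174 = 41)
a = 41
B = 1641 (B = -125*(-12) + 141 = 1500 + 141 = 1641)
-B/a = -1641/41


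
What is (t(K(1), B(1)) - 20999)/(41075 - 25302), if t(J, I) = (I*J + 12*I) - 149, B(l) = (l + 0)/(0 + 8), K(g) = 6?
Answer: -84583/63092 ≈ -1.3406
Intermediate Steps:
B(l) = l/8
t(J, I) = -149 + 12*I + I*J (t(J, I) = (12*I + I*J) - 149 = -149 + 12*I + I*J)
(t(K(1), B(1)) - 20999)/(41075 - 25302) = ((-149 + 12*((⅛)*1) + ((⅛)*1)*6) - 20999)/(41075 - 25302) = ((-149 + 12*(⅛) + (⅛)*6) - 20999)/15773 = ((-149 + 3/2 + ¾) - 20999)*(1/15773) = (-587/4 - 20999)*(1/15773) = -84583/4*1/15773 = -84583/63092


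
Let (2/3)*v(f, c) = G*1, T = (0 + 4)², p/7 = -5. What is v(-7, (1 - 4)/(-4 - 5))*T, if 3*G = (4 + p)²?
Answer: 7688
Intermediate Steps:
p = -35 (p = 7*(-5) = -35)
G = 961/3 (G = (4 - 35)²/3 = (⅓)*(-31)² = (⅓)*961 = 961/3 ≈ 320.33)
T = 16 (T = 4² = 16)
v(f, c) = 961/2 (v(f, c) = 3*((961/3)*1)/2 = (3/2)*(961/3) = 961/2)
v(-7, (1 - 4)/(-4 - 5))*T = (961/2)*16 = 7688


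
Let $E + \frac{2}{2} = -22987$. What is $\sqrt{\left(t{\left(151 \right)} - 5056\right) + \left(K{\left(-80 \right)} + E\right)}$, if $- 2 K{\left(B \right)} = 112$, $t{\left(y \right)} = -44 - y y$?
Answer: $i \sqrt{50945} \approx 225.71 i$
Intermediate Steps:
$t{\left(y \right)} = -44 - y^{2}$
$K{\left(B \right)} = -56$ ($K{\left(B \right)} = \left(- \frac{1}{2}\right) 112 = -56$)
$E = -22988$ ($E = -1 - 22987 = -22988$)
$\sqrt{\left(t{\left(151 \right)} - 5056\right) + \left(K{\left(-80 \right)} + E\right)} = \sqrt{\left(\left(-44 - 151^{2}\right) - 5056\right) - 23044} = \sqrt{\left(\left(-44 - 22801\right) - 5056\right) - 23044} = \sqrt{\left(-22845 - 5056\right) - 23044} = \sqrt{-27901 - 23044} = \sqrt{-50945} = i \sqrt{50945}$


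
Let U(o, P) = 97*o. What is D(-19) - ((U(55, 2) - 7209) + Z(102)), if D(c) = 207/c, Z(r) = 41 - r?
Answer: 36558/19 ≈ 1924.1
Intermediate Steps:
D(-19) - ((U(55, 2) - 7209) + Z(102)) = 207/(-19) - ((97*55 - 7209) + (41 - 1*102)) = 207*(-1/19) - ((5335 - 7209) + (41 - 102)) = -207/19 - (-1874 - 61) = -207/19 - 1*(-1935) = -207/19 + 1935 = 36558/19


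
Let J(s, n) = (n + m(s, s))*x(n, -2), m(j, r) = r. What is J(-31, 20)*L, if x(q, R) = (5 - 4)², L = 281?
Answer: -3091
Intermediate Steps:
x(q, R) = 1 (x(q, R) = 1² = 1)
J(s, n) = n + s (J(s, n) = (n + s)*1 = n + s)
J(-31, 20)*L = (20 - 31)*281 = -11*281 = -3091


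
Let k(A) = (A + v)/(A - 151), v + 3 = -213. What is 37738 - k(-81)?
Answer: 8754919/232 ≈ 37737.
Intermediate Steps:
v = -216 (v = -3 - 213 = -216)
k(A) = (-216 + A)/(-151 + A) (k(A) = (A - 216)/(A - 151) = (-216 + A)/(-151 + A))
37738 - k(-81) = 37738 - (-216 - 81)/(-151 - 81) = 37738 - (-297)/(-232) = 37738 - (-1)*(-297)/232 = 37738 - 1*297/232 = 37738 - 297/232 = 8754919/232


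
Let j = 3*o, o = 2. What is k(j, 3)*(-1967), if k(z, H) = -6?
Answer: 11802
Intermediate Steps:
j = 6 (j = 3*2 = 6)
k(j, 3)*(-1967) = -6*(-1967) = 11802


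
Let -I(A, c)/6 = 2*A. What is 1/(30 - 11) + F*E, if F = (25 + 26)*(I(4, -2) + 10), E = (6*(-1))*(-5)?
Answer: -1104659/19 ≈ -58140.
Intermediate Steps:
I(A, c) = -12*A
E = 30 (E = -6*(-5) = 30)
F = -1938 (F = (25 + 26)*(-12*4 + 10) = 51*(-48 + 10) = 51*(-38) = -1938)
1/(30 - 11) + F*E = 1/(30 - 11) - 1938*30 = 1/19 - 58140 = -1104659/19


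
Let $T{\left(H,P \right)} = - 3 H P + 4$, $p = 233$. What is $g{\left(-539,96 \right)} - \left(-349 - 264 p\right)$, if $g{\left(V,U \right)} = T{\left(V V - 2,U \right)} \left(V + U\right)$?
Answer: $37065636185$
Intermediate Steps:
$T{\left(H,P \right)} = 4 - 3 H P$ ($T{\left(H,P \right)} = - 3 H P + 4 = 4 - 3 H P$)
$g{\left(V,U \right)} = \left(4 - 3 U \left(-2 + V^{2}\right)\right) \left(U + V\right)$ ($g{\left(V,U \right)} = \left(4 - 3 \left(V V - 2\right) U\right) \left(V + U\right) = \left(4 - 3 \left(V^{2} - 2\right) U\right) \left(U + V\right) = \left(4 - 3 \left(-2 + V^{2}\right) U\right) \left(U + V\right) = \left(4 - 3 U \left(-2 + V^{2}\right)\right) \left(U + V\right)$)
$g{\left(-539,96 \right)} - \left(-349 - 264 p\right) = - \left(-4 + 3 \cdot 96 \left(-2 + \left(-539\right)^{2}\right)\right) \left(96 - 539\right) - \left(-349 - 61512\right) = \left(-1\right) \left(-4 + 3 \cdot 96 \left(-2 + 290521\right)\right) \left(-443\right) - \left(-349 - 61512\right) = \left(-1\right) \left(-4 + 3 \cdot 96 \cdot 290519\right) \left(-443\right) - -61861 = \left(-1\right) \left(-4 + 83669472\right) \left(-443\right) + 61861 = \left(-1\right) 83669468 \left(-443\right) + 61861 = 37065574324 + 61861 = 37065636185$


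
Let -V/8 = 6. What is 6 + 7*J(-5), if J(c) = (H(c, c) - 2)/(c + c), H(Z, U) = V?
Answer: 41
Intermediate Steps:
V = -48 (V = -8*6 = -48)
H(Z, U) = -48
J(c) = -25/c (J(c) = (-48 - 2)/(c + c) = -50*1/(2*c) = -25/c)
6 + 7*J(-5) = 6 + 7*(-25/(-5)) = 6 + 7*(-25*(-⅕)) = 6 + 7*5 = 6 + 35 = 41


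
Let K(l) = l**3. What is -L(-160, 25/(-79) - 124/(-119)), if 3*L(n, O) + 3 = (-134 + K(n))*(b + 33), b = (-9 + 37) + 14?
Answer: 102403351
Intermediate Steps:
b = 42 (b = 28 + 14 = 42)
L(n, O) = -3351 + 25*n**3 (L(n, O) = -1 + ((-134 + n**3)*(42 + 33))/3 = -1 + ((-134 + n**3)*75)/3 = -1 + (-10050 + 75*n**3)/3 = -1 + (-3350 + 25*n**3) = -3351 + 25*n**3)
-L(-160, 25/(-79) - 124/(-119)) = -(-3351 + 25*(-160)**3) = -(-3351 + 25*(-4096000)) = -(-3351 - 102400000) = -1*(-102403351) = 102403351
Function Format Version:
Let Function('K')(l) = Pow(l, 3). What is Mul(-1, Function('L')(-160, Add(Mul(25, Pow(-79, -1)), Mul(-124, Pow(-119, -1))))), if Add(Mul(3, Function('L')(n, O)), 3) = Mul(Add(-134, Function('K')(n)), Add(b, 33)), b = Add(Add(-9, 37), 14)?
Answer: 102403351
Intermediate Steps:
b = 42 (b = Add(28, 14) = 42)
Function('L')(n, O) = Add(-3351, Mul(25, Pow(n, 3))) (Function('L')(n, O) = Add(-1, Mul(Rational(1, 3), Mul(Add(-134, Pow(n, 3)), Add(42, 33)))) = Add(-1, Mul(Rational(1, 3), Mul(Add(-134, Pow(n, 3)), 75))) = Add(-1, Mul(Rational(1, 3), Add(-10050, Mul(75, Pow(n, 3))))) = Add(-1, Add(-3350, Mul(25, Pow(n, 3)))) = Add(-3351, Mul(25, Pow(n, 3))))
Mul(-1, Function('L')(-160, Add(Mul(25, Pow(-79, -1)), Mul(-124, Pow(-119, -1))))) = Mul(-1, Add(-3351, Mul(25, Pow(-160, 3)))) = Mul(-1, Add(-3351, Mul(25, -4096000))) = Mul(-1, Add(-3351, -102400000)) = Mul(-1, -102403351) = 102403351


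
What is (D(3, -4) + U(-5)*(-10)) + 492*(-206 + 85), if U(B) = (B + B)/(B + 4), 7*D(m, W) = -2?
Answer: -417426/7 ≈ -59632.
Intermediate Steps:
D(m, W) = -2/7 (D(m, W) = (⅐)*(-2) = -2/7)
U(B) = 2*B/(4 + B) (U(B) = (2*B)/(4 + B) = 2*B/(4 + B))
(D(3, -4) + U(-5)*(-10)) + 492*(-206 + 85) = (-2/7 + (2*(-5)/(4 - 5))*(-10)) + 492*(-206 + 85) = (-2/7 + (2*(-5)/(-1))*(-10)) + 492*(-121) = (-2/7 + (2*(-5)*(-1))*(-10)) - 59532 = (-2/7 + 10*(-10)) - 59532 = (-2/7 - 100) - 59532 = -702/7 - 59532 = -417426/7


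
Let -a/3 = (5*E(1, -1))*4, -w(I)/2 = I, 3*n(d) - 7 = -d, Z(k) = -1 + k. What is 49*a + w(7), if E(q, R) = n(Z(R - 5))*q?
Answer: -13734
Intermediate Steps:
n(d) = 7/3 - d/3 (n(d) = 7/3 + (-d)/3 = 7/3 - d/3)
E(q, R) = q*(13/3 - R/3) (E(q, R) = (7/3 - (-1 + (R - 5))/3)*q = (7/3 - (-1 + (-5 + R))/3)*q = (7/3 - (-6 + R)/3)*q = (7/3 + (2 - R/3))*q = (13/3 - R/3)*q = q*(13/3 - R/3))
w(I) = -2*I
a = -280 (a = -3*5*((⅓)*1*(13 - 1*(-1)))*4 = -3*5*((⅓)*1*(13 + 1))*4 = -3*5*((⅓)*1*14)*4 = -3*5*(14/3)*4 = -70*4 = -3*280/3 = -280)
49*a + w(7) = 49*(-280) - 2*7 = -13720 - 14 = -13734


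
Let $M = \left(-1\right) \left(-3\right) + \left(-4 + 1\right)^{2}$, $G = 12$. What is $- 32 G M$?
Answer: $-4608$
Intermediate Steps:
$M = 12$ ($M = 3 + \left(-3\right)^{2} = 3 + 9 = 12$)
$- 32 G M = \left(-32\right) 12 \cdot 12 = \left(-384\right) 12 = -4608$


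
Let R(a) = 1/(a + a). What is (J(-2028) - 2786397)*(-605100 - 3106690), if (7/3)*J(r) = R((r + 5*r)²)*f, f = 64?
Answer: 55829225703453982375/5398029 ≈ 1.0343e+13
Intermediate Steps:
R(a) = 1/(2*a)
J(r) = 8/(21*r²) (J(r) = 3*((1/(2*((r + 5*r)²)))*64)/7 = 3*((1/(2*((6*r)²)))*64)/7 = 3*((1/(2*((36*r²))))*64)/7 = 3*(((1/(36*r²))/2)*64)/7 = 3*((1/(72*r²))*64)/7 = 3*(8/(9*r²))/7 = 8/(21*r²))
(J(-2028) - 2786397)*(-605100 - 3106690) = ((8/21)/(-2028)² - 2786397)*(-605100 - 3106690) = ((8/21)*(1/4112784) - 2786397)*(-3711790) = (1/10796058 - 2786397)*(-3711790) = -30082103623025/10796058*(-3711790) = 55829225703453982375/5398029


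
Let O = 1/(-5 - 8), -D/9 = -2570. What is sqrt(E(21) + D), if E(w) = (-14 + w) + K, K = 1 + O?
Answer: 31*sqrt(4069)/13 ≈ 152.11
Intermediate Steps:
D = 23130 (D = -9*(-2570) = 23130)
O = -1/13 (O = 1/(-13) = -1/13 ≈ -0.076923)
K = 12/13 (K = 1 - 1/13 = 12/13 ≈ 0.92308)
E(w) = -170/13 + w (E(w) = (-14 + w) + 12/13 = -170/13 + w)
sqrt(E(21) + D) = sqrt((-170/13 + 21) + 23130) = sqrt(103/13 + 23130) = sqrt(300793/13) = 31*sqrt(4069)/13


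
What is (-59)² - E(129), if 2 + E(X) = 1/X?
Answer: 449306/129 ≈ 3483.0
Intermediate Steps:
E(X) = -2 + 1/X
(-59)² - E(129) = (-59)² - (-2 + 1/129) = 3481 - (-2 + 1/129) = 3481 - 1*(-257/129) = 3481 + 257/129 = 449306/129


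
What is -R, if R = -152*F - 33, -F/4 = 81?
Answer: -49215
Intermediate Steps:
F = -324 (F = -4*81 = -324)
R = 49215 (R = -152*(-324) - 33 = 49248 - 33 = 49215)
-R = -1*49215 = -49215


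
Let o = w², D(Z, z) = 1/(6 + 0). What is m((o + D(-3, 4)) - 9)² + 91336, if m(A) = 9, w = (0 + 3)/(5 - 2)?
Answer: 91417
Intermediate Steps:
w = 1 (w = 3/3 = 3*(⅓) = 1)
D(Z, z) = ⅙ (D(Z, z) = 1/6 = ⅙)
o = 1 (o = 1² = 1)
m((o + D(-3, 4)) - 9)² + 91336 = 9² + 91336 = 81 + 91336 = 91417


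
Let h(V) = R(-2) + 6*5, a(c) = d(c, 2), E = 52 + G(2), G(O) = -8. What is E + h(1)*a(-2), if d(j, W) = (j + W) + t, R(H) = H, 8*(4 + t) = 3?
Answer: -115/2 ≈ -57.500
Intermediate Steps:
t = -29/8 (t = -4 + (⅛)*3 = -4 + 3/8 = -29/8 ≈ -3.6250)
E = 44 (E = 52 - 8 = 44)
d(j, W) = -29/8 + W + j (d(j, W) = (j + W) - 29/8 = (W + j) - 29/8 = -29/8 + W + j)
a(c) = -13/8 + c (a(c) = -29/8 + 2 + c = -13/8 + c)
h(V) = 28 (h(V) = -2 + 6*5 = -2 + 30 = 28)
E + h(1)*a(-2) = 44 + 28*(-13/8 - 2) = 44 + 28*(-29/8) = 44 - 203/2 = -115/2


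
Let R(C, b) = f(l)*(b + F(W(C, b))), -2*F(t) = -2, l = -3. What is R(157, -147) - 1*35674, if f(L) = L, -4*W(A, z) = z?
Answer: -35236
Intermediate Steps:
W(A, z) = -z/4
F(t) = 1 (F(t) = -½*(-2) = 1)
R(C, b) = -3 - 3*b (R(C, b) = -3*(b + 1) = -3*(1 + b) = -3 - 3*b)
R(157, -147) - 1*35674 = (-3 - 3*(-147)) - 1*35674 = (-3 + 441) - 35674 = 438 - 35674 = -35236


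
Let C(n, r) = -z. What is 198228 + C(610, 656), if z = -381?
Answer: 198609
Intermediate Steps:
C(n, r) = 381 (C(n, r) = -1*(-381) = 381)
198228 + C(610, 656) = 198228 + 381 = 198609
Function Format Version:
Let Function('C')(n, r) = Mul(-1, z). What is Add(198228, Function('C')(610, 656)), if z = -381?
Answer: 198609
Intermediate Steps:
Function('C')(n, r) = 381 (Function('C')(n, r) = Mul(-1, -381) = 381)
Add(198228, Function('C')(610, 656)) = Add(198228, 381) = 198609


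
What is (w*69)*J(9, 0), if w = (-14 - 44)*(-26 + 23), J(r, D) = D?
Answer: 0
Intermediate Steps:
w = 174 (w = -58*(-3) = 174)
(w*69)*J(9, 0) = (174*69)*0 = 12006*0 = 0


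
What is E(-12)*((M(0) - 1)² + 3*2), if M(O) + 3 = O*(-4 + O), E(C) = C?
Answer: -264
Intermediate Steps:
M(O) = -3 + O*(-4 + O)
E(-12)*((M(0) - 1)² + 3*2) = -12*(((-3 + 0² - 4*0) - 1)² + 3*2) = -12*(((-3 + 0 + 0) - 1)² + 6) = -12*((-3 - 1)² + 6) = -12*((-4)² + 6) = -12*(16 + 6) = -12*22 = -264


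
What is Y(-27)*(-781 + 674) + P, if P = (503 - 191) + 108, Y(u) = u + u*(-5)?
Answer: -11136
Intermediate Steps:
Y(u) = -4*u (Y(u) = u - 5*u = -4*u)
P = 420 (P = 312 + 108 = 420)
Y(-27)*(-781 + 674) + P = (-4*(-27))*(-781 + 674) + 420 = 108*(-107) + 420 = -11556 + 420 = -11136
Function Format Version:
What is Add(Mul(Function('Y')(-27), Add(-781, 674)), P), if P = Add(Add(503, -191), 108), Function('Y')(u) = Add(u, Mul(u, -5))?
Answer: -11136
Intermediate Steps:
Function('Y')(u) = Mul(-4, u) (Function('Y')(u) = Add(u, Mul(-5, u)) = Mul(-4, u))
P = 420 (P = Add(312, 108) = 420)
Add(Mul(Function('Y')(-27), Add(-781, 674)), P) = Add(Mul(Mul(-4, -27), Add(-781, 674)), 420) = Add(Mul(108, -107), 420) = Add(-11556, 420) = -11136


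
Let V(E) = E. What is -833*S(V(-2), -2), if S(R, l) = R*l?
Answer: -3332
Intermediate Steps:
-833*S(V(-2), -2) = -(-1666)*(-2) = -833*4 = -3332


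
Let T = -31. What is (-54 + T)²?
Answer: 7225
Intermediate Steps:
(-54 + T)² = (-54 - 31)² = (-85)² = 7225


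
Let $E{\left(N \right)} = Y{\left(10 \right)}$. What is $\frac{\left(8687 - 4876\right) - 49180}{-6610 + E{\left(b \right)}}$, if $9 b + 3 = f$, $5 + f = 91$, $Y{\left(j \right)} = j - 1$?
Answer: $\frac{45369}{6601} \approx 6.873$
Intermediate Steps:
$Y{\left(j \right)} = -1 + j$ ($Y{\left(j \right)} = j - 1 = -1 + j$)
$f = 86$ ($f = -5 + 91 = 86$)
$b = \frac{83}{9}$ ($b = - \frac{1}{3} + \frac{1}{9} \cdot 86 = - \frac{1}{3} + \frac{86}{9} = \frac{83}{9} \approx 9.2222$)
$E{\left(N \right)} = 9$ ($E{\left(N \right)} = -1 + 10 = 9$)
$\frac{\left(8687 - 4876\right) - 49180}{-6610 + E{\left(b \right)}} = \frac{\left(8687 - 4876\right) - 49180}{-6610 + 9} = \frac{3811 - 49180}{-6601} = \left(-45369\right) \left(- \frac{1}{6601}\right) = \frac{45369}{6601}$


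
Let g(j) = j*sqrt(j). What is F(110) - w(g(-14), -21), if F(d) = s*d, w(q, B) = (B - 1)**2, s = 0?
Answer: -484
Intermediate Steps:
g(j) = j**(3/2)
w(q, B) = (-1 + B)**2
F(d) = 0 (F(d) = 0*d = 0)
F(110) - w(g(-14), -21) = 0 - (-1 - 21)**2 = 0 - 1*(-22)**2 = 0 - 1*484 = 0 - 484 = -484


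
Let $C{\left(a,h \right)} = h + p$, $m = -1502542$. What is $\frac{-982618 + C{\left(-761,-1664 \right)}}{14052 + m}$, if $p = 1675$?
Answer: $\frac{982607}{1488490} \approx 0.66014$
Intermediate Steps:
$C{\left(a,h \right)} = 1675 + h$ ($C{\left(a,h \right)} = h + 1675 = 1675 + h$)
$\frac{-982618 + C{\left(-761,-1664 \right)}}{14052 + m} = \frac{-982618 + \left(1675 - 1664\right)}{14052 - 1502542} = \frac{-982618 + 11}{-1488490} = \left(-982607\right) \left(- \frac{1}{1488490}\right) = \frac{982607}{1488490}$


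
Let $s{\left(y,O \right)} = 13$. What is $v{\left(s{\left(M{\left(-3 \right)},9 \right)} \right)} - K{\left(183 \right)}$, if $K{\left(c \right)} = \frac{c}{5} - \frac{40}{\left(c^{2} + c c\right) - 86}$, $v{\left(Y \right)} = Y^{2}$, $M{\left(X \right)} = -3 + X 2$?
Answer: $\frac{11070676}{83615} \approx 132.4$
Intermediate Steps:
$M{\left(X \right)} = -3 + 2 X$
$K{\left(c \right)} = - \frac{40}{-86 + 2 c^{2}} + \frac{c}{5}$ ($K{\left(c \right)} = c \frac{1}{5} - \frac{40}{\left(c^{2} + c^{2}\right) - 86} = \frac{c}{5} - \frac{40}{2 c^{2} - 86} = \frac{c}{5} - \frac{40}{-86 + 2 c^{2}} = - \frac{40}{-86 + 2 c^{2}} + \frac{c}{5}$)
$v{\left(s{\left(M{\left(-3 \right)},9 \right)} \right)} - K{\left(183 \right)} = 13^{2} - \frac{-100 + 183^{3} - 7869}{5 \left(-43 + 183^{2}\right)} = 169 - \frac{-100 + 6128487 - 7869}{5 \left(-43 + 33489\right)} = 169 - \frac{1}{5} \cdot \frac{1}{33446} \cdot 6120518 = 169 - \frac{3060259}{83615} = \frac{11070676}{83615}$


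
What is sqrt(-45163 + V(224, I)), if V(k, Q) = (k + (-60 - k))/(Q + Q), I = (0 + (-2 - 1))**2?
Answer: I*sqrt(406497)/3 ≈ 212.52*I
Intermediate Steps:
I = 9 (I = (0 - 3)**2 = (-3)**2 = 9)
V(k, Q) = -30/Q (V(k, Q) = -60*1/(2*Q) = -30/Q)
sqrt(-45163 + V(224, I)) = sqrt(-45163 - 30/9) = sqrt(-45163 - 30*1/9) = sqrt(-45163 - 10/3) = sqrt(-135499/3) = I*sqrt(406497)/3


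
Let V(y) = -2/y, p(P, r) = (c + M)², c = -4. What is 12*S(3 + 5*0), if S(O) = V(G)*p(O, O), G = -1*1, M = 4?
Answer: 0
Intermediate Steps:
p(P, r) = 0 (p(P, r) = (-4 + 4)² = 0² = 0)
G = -1
S(O) = 0 (S(O) = -2/(-1)*0 = -2*(-1)*0 = 2*0 = 0)
12*S(3 + 5*0) = 12*0 = 0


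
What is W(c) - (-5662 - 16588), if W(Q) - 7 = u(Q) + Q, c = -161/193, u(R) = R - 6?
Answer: 4294121/193 ≈ 22249.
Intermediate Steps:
u(R) = -6 + R
c = -161/193 (c = -161*1/193 = -161/193 ≈ -0.83420)
W(Q) = 1 + 2*Q (W(Q) = 7 + ((-6 + Q) + Q) = 7 + (-6 + 2*Q) = 1 + 2*Q)
W(c) - (-5662 - 16588) = (1 + 2*(-161/193)) - (-5662 - 16588) = (1 - 322/193) - 1*(-22250) = -129/193 + 22250 = 4294121/193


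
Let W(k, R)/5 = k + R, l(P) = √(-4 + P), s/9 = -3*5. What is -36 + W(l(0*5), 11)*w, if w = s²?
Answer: 1002339 + 182250*I ≈ 1.0023e+6 + 1.8225e+5*I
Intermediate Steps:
s = -135 (s = 9*(-3*5) = 9*(-15) = -135)
w = 18225 (w = (-135)² = 18225)
W(k, R) = 5*R + 5*k (W(k, R) = 5*(k + R) = 5*(R + k) = 5*R + 5*k)
-36 + W(l(0*5), 11)*w = -36 + (5*11 + 5*√(-4 + 0*5))*18225 = -36 + (55 + 5*√(-4 + 0))*18225 = -36 + (55 + 5*√(-4))*18225 = -36 + (55 + 5*(2*I))*18225 = -36 + (55 + 10*I)*18225 = -36 + (1002375 + 182250*I) = 1002339 + 182250*I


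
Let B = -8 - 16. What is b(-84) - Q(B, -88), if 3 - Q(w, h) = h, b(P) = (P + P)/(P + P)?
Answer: -90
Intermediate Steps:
B = -24
b(P) = 1 (b(P) = (2*P)/((2*P)) = (2*P)*(1/(2*P)) = 1)
Q(w, h) = 3 - h
b(-84) - Q(B, -88) = 1 - (3 - 1*(-88)) = 1 - (3 + 88) = 1 - 1*91 = 1 - 91 = -90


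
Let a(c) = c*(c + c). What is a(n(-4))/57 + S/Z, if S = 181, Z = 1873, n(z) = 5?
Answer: 103967/106761 ≈ 0.97383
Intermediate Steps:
a(c) = 2*c² (a(c) = c*(2*c) = 2*c²)
a(n(-4))/57 + S/Z = (2*5²)/57 + 181/1873 = (2*25)*(1/57) + 181*(1/1873) = 50*(1/57) + 181/1873 = 50/57 + 181/1873 = 103967/106761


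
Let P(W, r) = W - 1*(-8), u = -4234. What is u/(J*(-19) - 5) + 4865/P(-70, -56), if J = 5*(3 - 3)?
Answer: 238183/310 ≈ 768.33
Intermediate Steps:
P(W, r) = 8 + W (P(W, r) = W + 8 = 8 + W)
J = 0 (J = 5*0 = 0)
u/(J*(-19) - 5) + 4865/P(-70, -56) = -4234/(0*(-19) - 5) + 4865/(8 - 70) = -4234/(0 - 5) + 4865/(-62) = -4234/(-5) + 4865*(-1/62) = -4234*(-1/5) - 4865/62 = 4234/5 - 4865/62 = 238183/310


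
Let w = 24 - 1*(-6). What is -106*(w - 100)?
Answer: 7420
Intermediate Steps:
w = 30 (w = 24 + 6 = 30)
-106*(w - 100) = -106*(30 - 100) = -106*(-70) = 7420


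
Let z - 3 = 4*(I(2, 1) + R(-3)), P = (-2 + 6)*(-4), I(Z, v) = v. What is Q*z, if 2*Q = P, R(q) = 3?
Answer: -152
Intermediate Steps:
P = -16 (P = 4*(-4) = -16)
Q = -8 (Q = (½)*(-16) = -8)
z = 19 (z = 3 + 4*(1 + 3) = 3 + 4*4 = 3 + 16 = 19)
Q*z = -8*19 = -152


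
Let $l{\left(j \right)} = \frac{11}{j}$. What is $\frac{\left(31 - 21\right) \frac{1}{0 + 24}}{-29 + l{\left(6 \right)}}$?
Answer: $- \frac{5}{326} \approx -0.015337$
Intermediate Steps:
$\frac{\left(31 - 21\right) \frac{1}{0 + 24}}{-29 + l{\left(6 \right)}} = \frac{\left(31 - 21\right) \frac{1}{0 + 24}}{-29 + \frac{11}{6}} = \frac{10 \cdot \frac{1}{24}}{-29 + 11 \cdot \frac{1}{6}} = \frac{10 \cdot \frac{1}{24}}{-29 + \frac{11}{6}} = \frac{1}{- \frac{163}{6}} \cdot \frac{5}{12} = \left(- \frac{6}{163}\right) \frac{5}{12} = - \frac{5}{326}$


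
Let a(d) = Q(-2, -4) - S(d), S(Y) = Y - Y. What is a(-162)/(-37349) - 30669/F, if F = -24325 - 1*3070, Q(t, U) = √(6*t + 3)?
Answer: 30669/27395 - 3*I/37349 ≈ 1.1195 - 8.0323e-5*I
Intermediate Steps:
S(Y) = 0
Q(t, U) = √(3 + 6*t)
F = -27395 (F = -24325 - 3070 = -27395)
a(d) = 3*I (a(d) = √(3 + 6*(-2)) - 1*0 = √(3 - 12) + 0 = √(-9) + 0 = 3*I + 0 = 3*I)
a(-162)/(-37349) - 30669/F = (3*I)/(-37349) - 30669/(-27395) = (3*I)*(-1/37349) - 30669*(-1/27395) = -3*I/37349 + 30669/27395 = 30669/27395 - 3*I/37349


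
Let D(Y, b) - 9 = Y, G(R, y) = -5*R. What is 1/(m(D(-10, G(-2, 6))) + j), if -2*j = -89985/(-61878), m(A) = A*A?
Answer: 41252/11257 ≈ 3.6646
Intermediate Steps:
D(Y, b) = 9 + Y
m(A) = A**2
j = -29995/41252 (j = -(-89985)/(2*(-61878)) = -(-89985)*(-1)/(2*61878) = -1/2*29995/20626 = -29995/41252 ≈ -0.72712)
1/(m(D(-10, G(-2, 6))) + j) = 1/((9 - 10)**2 - 29995/41252) = 1/((-1)**2 - 29995/41252) = 1/(1 - 29995/41252) = 1/(11257/41252) = 41252/11257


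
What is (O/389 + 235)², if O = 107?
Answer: 8376276484/151321 ≈ 55354.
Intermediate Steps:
(O/389 + 235)² = (107/389 + 235)² = (91522/389)² = 8376276484/151321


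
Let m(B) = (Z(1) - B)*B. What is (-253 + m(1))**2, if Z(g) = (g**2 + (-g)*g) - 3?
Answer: 66049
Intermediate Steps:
Z(g) = -3 (Z(g) = (g**2 - g**2) - 3 = 0 - 3 = -3)
m(B) = B*(-3 - B) (m(B) = (-3 - B)*B = B*(-3 - B))
(-253 + m(1))**2 = (-253 - 1*1*(3 + 1))**2 = (-253 - 1*1*4)**2 = (-253 - 4)**2 = (-257)**2 = 66049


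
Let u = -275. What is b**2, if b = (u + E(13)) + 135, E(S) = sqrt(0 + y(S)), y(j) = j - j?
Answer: 19600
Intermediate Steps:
y(j) = 0
E(S) = 0 (E(S) = sqrt(0 + 0) = sqrt(0) = 0)
b = -140 (b = (-275 + 0) + 135 = -275 + 135 = -140)
b**2 = (-140)**2 = 19600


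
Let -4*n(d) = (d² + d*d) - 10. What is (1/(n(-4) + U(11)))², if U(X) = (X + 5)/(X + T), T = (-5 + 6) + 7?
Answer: 1444/31329 ≈ 0.046091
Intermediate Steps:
n(d) = 5/2 - d²/2 (n(d) = -((d² + d*d) - 10)/4 = -((d² + d²) - 10)/4 = -(2*d² - 10)/4 = -(-10 + 2*d²)/4 = 5/2 - d²/2)
T = 8 (T = 1 + 7 = 8)
U(X) = (5 + X)/(8 + X) (U(X) = (X + 5)/(X + 8) = (5 + X)/(8 + X))
(1/(n(-4) + U(11)))² = (1/((5/2 - ½*(-4)²) + (5 + 11)/(8 + 11)))² = (1/((5/2 - ½*16) + 16/19))² = (1/((5/2 - 8) + (1/19)*16))² = (1/(-11/2 + 16/19))² = (1/(-177/38))² = (-38/177)² = 1444/31329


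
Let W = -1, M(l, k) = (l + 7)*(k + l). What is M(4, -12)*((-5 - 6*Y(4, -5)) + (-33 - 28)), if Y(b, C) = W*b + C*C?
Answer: 16896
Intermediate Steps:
M(l, k) = (7 + l)*(k + l)
Y(b, C) = C² - b (Y(b, C) = -b + C*C = -b + C² = C² - b)
M(4, -12)*((-5 - 6*Y(4, -5)) + (-33 - 28)) = (4² + 7*(-12) + 7*4 - 12*4)*((-5 - 6*((-5)² - 1*4)) + (-33 - 28)) = (16 - 84 + 28 - 48)*((-5 - 6*(25 - 4)) - 61) = -88*((-5 - 6*21) - 61) = -88*((-5 - 126) - 61) = -88*(-131 - 61) = -88*(-192) = 16896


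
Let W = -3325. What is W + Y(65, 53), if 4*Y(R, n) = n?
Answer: -13247/4 ≈ -3311.8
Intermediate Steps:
Y(R, n) = n/4
W + Y(65, 53) = -3325 + (¼)*53 = -3325 + 53/4 = -13247/4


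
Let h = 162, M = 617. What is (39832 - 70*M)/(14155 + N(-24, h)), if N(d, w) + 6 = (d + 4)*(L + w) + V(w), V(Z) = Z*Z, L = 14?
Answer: -3358/36873 ≈ -0.091069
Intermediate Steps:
V(Z) = Z**2
N(d, w) = -6 + w**2 + (4 + d)*(14 + w) (N(d, w) = -6 + ((d + 4)*(14 + w) + w**2) = -6 + ((4 + d)*(14 + w) + w**2) = -6 + (w**2 + (4 + d)*(14 + w)) = -6 + w**2 + (4 + d)*(14 + w))
(39832 - 70*M)/(14155 + N(-24, h)) = (39832 - 70*617)/(14155 + (50 + 162**2 + 4*162 + 14*(-24) - 24*162)) = (39832 - 43190)/(14155 + (50 + 26244 + 648 - 336 - 3888)) = -3358/(14155 + 22718) = -3358/36873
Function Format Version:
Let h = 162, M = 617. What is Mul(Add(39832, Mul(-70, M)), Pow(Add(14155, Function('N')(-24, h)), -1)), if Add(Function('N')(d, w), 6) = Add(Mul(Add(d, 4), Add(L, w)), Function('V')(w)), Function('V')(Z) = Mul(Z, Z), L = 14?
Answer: Rational(-3358, 36873) ≈ -0.091069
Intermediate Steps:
Function('V')(Z) = Pow(Z, 2)
Function('N')(d, w) = Add(-6, Pow(w, 2), Mul(Add(4, d), Add(14, w))) (Function('N')(d, w) = Add(-6, Add(Mul(Add(d, 4), Add(14, w)), Pow(w, 2))) = Add(-6, Add(Mul(Add(4, d), Add(14, w)), Pow(w, 2))) = Add(-6, Add(Pow(w, 2), Mul(Add(4, d), Add(14, w)))) = Add(-6, Pow(w, 2), Mul(Add(4, d), Add(14, w))))
Mul(Add(39832, Mul(-70, M)), Pow(Add(14155, Function('N')(-24, h)), -1)) = Mul(Add(39832, Mul(-70, 617)), Pow(Add(14155, Add(50, Pow(162, 2), Mul(4, 162), Mul(14, -24), Mul(-24, 162))), -1)) = Mul(Add(39832, -43190), Pow(Add(14155, Add(50, 26244, 648, -336, -3888)), -1)) = Mul(-3358, Pow(Add(14155, 22718), -1)) = Mul(-3358, Pow(36873, -1)) = Mul(-3358, Rational(1, 36873)) = Rational(-3358, 36873)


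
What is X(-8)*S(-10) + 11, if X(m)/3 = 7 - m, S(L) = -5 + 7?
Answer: 101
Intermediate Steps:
S(L) = 2
X(m) = 21 - 3*m (X(m) = 3*(7 - m) = 21 - 3*m)
X(-8)*S(-10) + 11 = (21 - 3*(-8))*2 + 11 = (21 + 24)*2 + 11 = 45*2 + 11 = 90 + 11 = 101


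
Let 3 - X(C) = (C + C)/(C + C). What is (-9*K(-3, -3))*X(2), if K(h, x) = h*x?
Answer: -162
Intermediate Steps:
X(C) = 2 (X(C) = 3 - (C + C)/(C + C) = 3 - 2*C/(2*C) = 3 - 2*C*1/(2*C) = 3 - 1*1 = 3 - 1 = 2)
(-9*K(-3, -3))*X(2) = -(-27)*(-3)*2 = -9*9*2 = -81*2 = -162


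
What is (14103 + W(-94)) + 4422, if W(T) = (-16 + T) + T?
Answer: 18321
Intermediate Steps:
W(T) = -16 + 2*T
(14103 + W(-94)) + 4422 = (14103 + (-16 + 2*(-94))) + 4422 = (14103 + (-16 - 188)) + 4422 = (14103 - 204) + 4422 = 13899 + 4422 = 18321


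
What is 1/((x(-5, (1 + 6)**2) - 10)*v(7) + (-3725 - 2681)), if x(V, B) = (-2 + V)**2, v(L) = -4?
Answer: -1/6562 ≈ -0.00015239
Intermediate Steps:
1/((x(-5, (1 + 6)**2) - 10)*v(7) + (-3725 - 2681)) = 1/(((-2 - 5)**2 - 10)*(-4) + (-3725 - 2681)) = 1/(((-7)**2 - 10)*(-4) - 6406) = 1/((49 - 10)*(-4) - 6406) = 1/(39*(-4) - 6406) = 1/(-156 - 6406) = 1/(-6562) = -1/6562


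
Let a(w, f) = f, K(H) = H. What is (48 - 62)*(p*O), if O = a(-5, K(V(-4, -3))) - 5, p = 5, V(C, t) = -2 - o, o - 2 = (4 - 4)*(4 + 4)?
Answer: 630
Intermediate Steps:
o = 2 (o = 2 + (4 - 4)*(4 + 4) = 2 + 0*8 = 2 + 0 = 2)
V(C, t) = -4 (V(C, t) = -2 - 1*2 = -2 - 2 = -4)
O = -9 (O = -4 - 5 = -9)
(48 - 62)*(p*O) = (48 - 62)*(5*(-9)) = -14*(-45) = 630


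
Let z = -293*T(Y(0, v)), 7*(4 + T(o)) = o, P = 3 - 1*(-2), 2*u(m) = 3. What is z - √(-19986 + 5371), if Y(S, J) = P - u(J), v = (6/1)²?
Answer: 2051/2 - I*√14615 ≈ 1025.5 - 120.89*I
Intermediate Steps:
u(m) = 3/2 (u(m) = (½)*3 = 3/2)
P = 5 (P = 3 + 2 = 5)
v = 36 (v = (6*1)² = 6² = 36)
Y(S, J) = 7/2 (Y(S, J) = 5 - 1*3/2 = 5 - 3/2 = 7/2)
T(o) = -4 + o/7
z = 2051/2 (z = -293*(-4 + (⅐)*(7/2)) = -293*(-4 + ½) = -293*(-7/2) = 2051/2 ≈ 1025.5)
z - √(-19986 + 5371) = 2051/2 - √(-19986 + 5371) = 2051/2 - √(-14615) = 2051/2 - I*√14615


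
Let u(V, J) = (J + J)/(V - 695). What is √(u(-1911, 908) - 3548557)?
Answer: I*√6024773194737/1303 ≈ 1883.8*I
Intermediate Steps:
u(V, J) = 2*J/(-695 + V) (u(V, J) = (2*J)/(-695 + V) = 2*J/(-695 + V))
√(u(-1911, 908) - 3548557) = √(2*908/(-695 - 1911) - 3548557) = √(2*908/(-2606) - 3548557) = √(2*908*(-1/2606) - 3548557) = √(-908/1303 - 3548557) = √(-4623770679/1303) = I*√6024773194737/1303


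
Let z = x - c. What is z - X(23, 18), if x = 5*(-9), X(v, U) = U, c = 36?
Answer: -99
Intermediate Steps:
x = -45
z = -81 (z = -45 - 1*36 = -45 - 36 = -81)
z - X(23, 18) = -81 - 1*18 = -81 - 18 = -99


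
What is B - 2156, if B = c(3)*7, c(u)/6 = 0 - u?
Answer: -2282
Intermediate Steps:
c(u) = -6*u (c(u) = 6*(0 - u) = 6*(-u) = -6*u)
B = -126 (B = -6*3*7 = -18*7 = -126)
B - 2156 = -126 - 2156 = -2282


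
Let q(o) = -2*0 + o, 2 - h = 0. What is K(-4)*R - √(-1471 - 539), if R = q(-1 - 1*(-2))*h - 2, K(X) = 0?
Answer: -I*√2010 ≈ -44.833*I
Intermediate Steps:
h = 2 (h = 2 - 1*0 = 2 + 0 = 2)
q(o) = o (q(o) = 0 + o = o)
R = 0 (R = (-1 - 1*(-2))*2 - 2 = (-1 + 2)*2 - 2 = 1*2 - 2 = 2 - 2 = 0)
K(-4)*R - √(-1471 - 539) = 0*0 - √(-1471 - 539) = 0 - √(-2010) = 0 - I*√2010 = -I*√2010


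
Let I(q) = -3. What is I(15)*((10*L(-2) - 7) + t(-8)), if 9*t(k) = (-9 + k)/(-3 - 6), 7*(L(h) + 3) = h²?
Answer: 17620/189 ≈ 93.228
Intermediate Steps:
L(h) = -3 + h²/7
t(k) = ⅑ - k/81 (t(k) = ((-9 + k)/(-3 - 6))/9 = ((-9 + k)/(-9))/9 = ((-9 + k)*(-⅑))/9 = (1 - k/9)/9 = ⅑ - k/81)
I(15)*((10*L(-2) - 7) + t(-8)) = -3*((10*(-3 + (⅐)*(-2)²) - 7) + (⅑ - 1/81*(-8))) = -3*((10*(-3 + (⅐)*4) - 7) + (⅑ + 8/81)) = -3*((10*(-3 + 4/7) - 7) + 17/81) = -3*((10*(-17/7) - 7) + 17/81) = -3*((-170/7 - 7) + 17/81) = -3*(-219/7 + 17/81) = -3*(-17620/567) = 17620/189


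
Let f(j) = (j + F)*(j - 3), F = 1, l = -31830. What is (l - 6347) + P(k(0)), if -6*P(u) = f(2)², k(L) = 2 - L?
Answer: -76357/2 ≈ -38179.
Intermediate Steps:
f(j) = (1 + j)*(-3 + j) (f(j) = (j + 1)*(j - 3) = (1 + j)*(-3 + j))
P(u) = -3/2 (P(u) = -(-3 + 2² - 2*2)²/6 = -(-3 + 4 - 4)²/6 = -⅙*(-3)² = -⅙*9 = -3/2)
(l - 6347) + P(k(0)) = (-31830 - 6347) - 3/2 = -38177 - 3/2 = -76357/2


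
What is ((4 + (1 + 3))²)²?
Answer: 4096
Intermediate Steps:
((4 + (1 + 3))²)² = ((4 + 4)²)² = (8²)² = 64² = 4096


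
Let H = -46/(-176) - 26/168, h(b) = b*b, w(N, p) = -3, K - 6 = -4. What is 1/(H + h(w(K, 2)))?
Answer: 1848/16829 ≈ 0.10981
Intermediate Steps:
K = 2 (K = 6 - 4 = 2)
h(b) = b²
H = 197/1848 (H = -46*(-1/176) - 26*1/168 = 23/88 - 13/84 = 197/1848 ≈ 0.10660)
1/(H + h(w(K, 2))) = 1/(197/1848 + (-3)²) = 1/(197/1848 + 9) = 1/(16829/1848) = 1848/16829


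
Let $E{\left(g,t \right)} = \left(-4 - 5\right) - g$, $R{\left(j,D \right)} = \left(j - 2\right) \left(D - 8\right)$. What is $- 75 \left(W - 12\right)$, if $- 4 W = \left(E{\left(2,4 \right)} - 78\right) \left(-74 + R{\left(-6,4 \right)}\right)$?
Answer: $\frac{141975}{2} \approx 70988.0$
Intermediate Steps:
$R{\left(j,D \right)} = \left(-8 + D\right) \left(-2 + j\right)$ ($R{\left(j,D \right)} = \left(-2 + j\right) \left(-8 + D\right) = \left(-8 + D\right) \left(-2 + j\right)$)
$E{\left(g,t \right)} = -9 - g$ ($E{\left(g,t \right)} = \left(-4 - 5\right) - g = -9 - g$)
$W = - \frac{1869}{2}$ ($W = - \frac{\left(\left(-9 - 2\right) - 78\right) \left(-74 + \left(16 - -48 - 8 + 4 \left(-6\right)\right)\right)}{4} = - \frac{\left(\left(-9 - 2\right) - 78\right) \left(-74 + \left(16 + 48 - 8 - 24\right)\right)}{4} = - \frac{\left(-11 - 78\right) \left(-74 + 32\right)}{4} = - \frac{\left(-89\right) \left(-42\right)}{4} = \left(- \frac{1}{4}\right) 3738 = - \frac{1869}{2} \approx -934.5$)
$- 75 \left(W - 12\right) = - 75 \left(- \frac{1869}{2} - 12\right) = \left(-75\right) \left(- \frac{1893}{2}\right) = \frac{141975}{2}$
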